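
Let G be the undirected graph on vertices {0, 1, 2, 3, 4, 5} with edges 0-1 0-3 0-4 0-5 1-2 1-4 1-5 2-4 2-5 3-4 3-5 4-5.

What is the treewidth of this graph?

A width-3 tree decomposition is:
Bags: B1 = {0, 1, 4, 5}  B2 = {1, 2, 4, 5}  B3 = {0, 3, 4, 5}
Tree: B1–B2, B1–B3
Each bag holds 4 vertices, so the decomposition has width 3, which upper-bounds the treewidth. For the lower bound, the 4 vertices {0, 1, 4, 5} are pairwise adjacent, and any tree decomposition puts a clique entirely inside one bag — forcing width ≥ 3. The upper and lower bounds meet at 3, so that is the treewidth.

3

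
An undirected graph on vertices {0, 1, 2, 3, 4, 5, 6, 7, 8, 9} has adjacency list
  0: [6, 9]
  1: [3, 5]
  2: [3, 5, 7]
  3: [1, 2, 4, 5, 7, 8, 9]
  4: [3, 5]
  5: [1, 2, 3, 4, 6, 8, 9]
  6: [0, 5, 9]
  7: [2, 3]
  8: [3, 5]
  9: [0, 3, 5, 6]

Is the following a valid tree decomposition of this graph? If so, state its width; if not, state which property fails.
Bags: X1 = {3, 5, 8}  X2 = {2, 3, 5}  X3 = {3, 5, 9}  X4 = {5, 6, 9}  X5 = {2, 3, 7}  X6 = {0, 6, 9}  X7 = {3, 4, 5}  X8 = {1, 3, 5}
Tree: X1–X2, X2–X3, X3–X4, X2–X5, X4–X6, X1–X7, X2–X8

Yes; width 2.

Checking the three conditions: (i) the bags cover all of {0, 1, 2, 3, 4, 5, 6, 7, 8, 9}; (ii) for each edge, some bag contains both endpoints; (iii) the bags containing any fixed vertex form a subtree. All hold, so the decomposition is valid with width 3 − 1 = 2.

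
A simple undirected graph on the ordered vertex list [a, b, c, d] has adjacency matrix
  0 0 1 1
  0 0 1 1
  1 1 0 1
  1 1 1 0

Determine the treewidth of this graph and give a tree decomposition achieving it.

Treewidth 2.
One such decomposition:
Bags: B1 = {b, c, d}  B2 = {a, c, d}
Tree: B1–B2

Each bag holds 3 vertices, so the decomposition has width 2, which upper-bounds the treewidth. Conversely, {a, c, d} is a clique of size 3, and the vertices of any clique must share a bag in every tree decomposition; so some bag has ≥ 3 vertices and tw(G) ≥ 2. Hence tw(G) = 2 exactly.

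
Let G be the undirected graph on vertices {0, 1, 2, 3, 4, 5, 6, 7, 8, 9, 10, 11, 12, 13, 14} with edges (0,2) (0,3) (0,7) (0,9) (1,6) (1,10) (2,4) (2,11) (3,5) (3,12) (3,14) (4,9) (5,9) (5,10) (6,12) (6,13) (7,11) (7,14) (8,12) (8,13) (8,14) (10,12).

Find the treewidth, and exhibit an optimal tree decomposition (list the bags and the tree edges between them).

Treewidth 3.
One optimal decomposition is:
Bags: B1 = {1, 6, 8, 13}  B2 = {1, 6, 8, 12}  B3 = {1, 8, 10, 12}  B4 = {8, 10, 12, 14}  B5 = {3, 10, 12, 14}  B6 = {3, 5, 10, 14}  B7 = {3, 5, 7, 14}  B8 = {0, 3, 5, 7}  B9 = {0, 5, 7, 9}  B10 = {0, 7, 9, 11}  B11 = {0, 2, 9, 11}  B12 = {2, 4, 9, 11}
Tree: B1–B2, B2–B3, B3–B4, B4–B5, B5–B6, B6–B7, B7–B8, B8–B9, B9–B10, B10–B11, B11–B12

The largest bag has 4 vertices, giving width 3; this decomposition certifies tw(G) ≤ 3. For the lower bound: the 4 vertex sets {1,6,13}, {8}, {12}, {3,5,10,14} are disjoint, each induces a connected subgraph, and every pair is joined by at least one edge of G. Contracting each set to a single vertex therefore yields K_{4} as a minor, and since treewidth is minor-monotone, tw(G) ≥ tw(K_{4}) = 3. Hence tw(G) = 3 exactly.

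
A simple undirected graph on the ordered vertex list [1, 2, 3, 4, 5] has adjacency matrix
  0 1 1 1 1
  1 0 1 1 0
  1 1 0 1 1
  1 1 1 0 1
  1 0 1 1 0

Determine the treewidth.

A width-3 tree decomposition is:
Bags: B1 = {1, 3, 4, 5}  B2 = {1, 2, 3, 4}
Tree: B1–B2
The largest bag has 4 vertices, giving width 3; this decomposition certifies tw(G) ≤ 3. Conversely, {1, 2, 3, 4} is a clique of size 4, and the vertices of any clique must share a bag in every tree decomposition; so some bag has ≥ 4 vertices and tw(G) ≥ 3. Hence tw(G) = 3 exactly.

3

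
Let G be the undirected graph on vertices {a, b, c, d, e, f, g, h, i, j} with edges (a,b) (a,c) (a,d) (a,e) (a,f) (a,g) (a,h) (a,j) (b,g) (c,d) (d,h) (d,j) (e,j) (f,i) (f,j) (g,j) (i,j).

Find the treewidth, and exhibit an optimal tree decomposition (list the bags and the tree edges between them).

Each bag holds 3 vertices, so the decomposition has width 2, which upper-bounds the treewidth. On the other hand G contains the 3-clique {a, d, j}. A clique must lie in a single bag of any decomposition, so no decomposition can have width below 2. Combining the bounds, tw(G) = 2.

Treewidth 2.
One such decomposition:
Bags: B1 = {a, d, j}  B2 = {a, f, j}  B3 = {a, e, j}  B4 = {a, g, j}  B5 = {a, b, g}  B6 = {f, i, j}  B7 = {a, d, h}  B8 = {a, c, d}
Tree: B1–B2, B2–B3, B1–B4, B4–B5, B2–B6, B1–B7, B1–B8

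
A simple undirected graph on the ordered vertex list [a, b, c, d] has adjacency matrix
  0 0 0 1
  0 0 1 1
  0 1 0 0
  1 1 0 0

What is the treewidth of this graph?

A width-1 tree decomposition is:
Bags: B1 = {a, d}  B2 = {b, d}  B3 = {b, c}
Tree: B1–B2, B2–B3
The largest bag has 2 vertices, giving width 1; this decomposition certifies tw(G) ≤ 1. G has an edge, so its treewidth is at least 1. Hence tw(G) = 1 exactly.

1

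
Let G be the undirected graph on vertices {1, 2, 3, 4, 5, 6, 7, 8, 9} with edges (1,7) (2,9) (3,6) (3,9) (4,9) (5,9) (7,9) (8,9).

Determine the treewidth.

1

A width-1 tree decomposition is:
Bags: B1 = {8, 9}  B2 = {4, 9}  B3 = {5, 9}  B4 = {7, 9}  B5 = {3, 9}  B6 = {2, 9}  B7 = {3, 6}  B8 = {1, 7}
Tree: B1–B2, B2–B3, B2–B4, B1–B5, B1–B6, B5–B7, B4–B8
The largest bag has 2 vertices, giving width 1; this decomposition certifies tw(G) ≤ 1. G has an edge, so its treewidth is at least 1. Therefore the treewidth is 1.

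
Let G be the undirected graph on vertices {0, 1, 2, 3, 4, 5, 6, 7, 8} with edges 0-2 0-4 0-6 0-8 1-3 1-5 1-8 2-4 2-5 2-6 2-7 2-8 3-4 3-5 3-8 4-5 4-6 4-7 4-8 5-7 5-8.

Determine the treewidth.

3

A width-3 tree decomposition is:
Bags: B1 = {2, 4, 5, 7}  B2 = {2, 4, 5, 8}  B3 = {3, 4, 5, 8}  B4 = {0, 2, 4, 8}  B5 = {1, 3, 5, 8}  B6 = {0, 2, 4, 6}
Tree: B1–B2, B2–B3, B2–B4, B3–B5, B4–B6
Each bag holds 4 vertices, so the decomposition has width 3, which upper-bounds the treewidth. Conversely, {1, 3, 5, 8} is a clique of size 4, and the vertices of any clique must share a bag in every tree decomposition; so some bag has ≥ 4 vertices and tw(G) ≥ 3. Hence tw(G) = 3 exactly.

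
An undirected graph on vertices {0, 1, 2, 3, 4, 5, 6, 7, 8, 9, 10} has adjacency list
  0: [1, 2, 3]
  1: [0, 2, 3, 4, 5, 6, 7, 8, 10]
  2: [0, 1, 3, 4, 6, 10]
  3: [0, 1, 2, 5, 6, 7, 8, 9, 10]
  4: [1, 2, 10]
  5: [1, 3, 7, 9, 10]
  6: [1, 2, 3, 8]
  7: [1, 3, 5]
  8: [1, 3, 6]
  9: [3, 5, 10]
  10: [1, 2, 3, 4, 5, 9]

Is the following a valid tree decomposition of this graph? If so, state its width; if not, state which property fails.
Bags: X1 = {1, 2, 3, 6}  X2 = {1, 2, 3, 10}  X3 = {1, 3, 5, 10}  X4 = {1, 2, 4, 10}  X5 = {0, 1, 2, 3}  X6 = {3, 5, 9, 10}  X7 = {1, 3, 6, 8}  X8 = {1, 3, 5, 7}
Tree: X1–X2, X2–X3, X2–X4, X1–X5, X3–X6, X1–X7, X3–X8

Yes; width 3.

Vertex coverage: the bags together contain {0, 1, 2, 3, 4, 5, 6, 7, 8, 9, 10}, the full vertex set. Edge coverage: each edge of G has both endpoints in at least one bag. Running intersection: for every vertex, the bags containing it form a connected subtree. All three properties hold, so this is a valid tree decomposition of width max|bag| − 1 = 3, and hence tw(G) ≤ 3.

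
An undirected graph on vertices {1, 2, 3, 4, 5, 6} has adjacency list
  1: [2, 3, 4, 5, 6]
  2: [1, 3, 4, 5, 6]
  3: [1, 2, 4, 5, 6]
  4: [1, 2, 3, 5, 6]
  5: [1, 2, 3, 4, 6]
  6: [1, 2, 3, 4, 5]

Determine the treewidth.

A width-5 tree decomposition is:
Bags: B1 = {1, 2, 3, 4, 5, 6}
Tree: (single bag)
A single bag containing all 6 vertices is trivially a valid decomposition of width 5. On the other hand G contains the 6-clique {1, 2, 3, 4, 5, 6}. A clique must lie in a single bag of any decomposition, so no decomposition can have width below 5. The upper and lower bounds meet at 5, so that is the treewidth.

5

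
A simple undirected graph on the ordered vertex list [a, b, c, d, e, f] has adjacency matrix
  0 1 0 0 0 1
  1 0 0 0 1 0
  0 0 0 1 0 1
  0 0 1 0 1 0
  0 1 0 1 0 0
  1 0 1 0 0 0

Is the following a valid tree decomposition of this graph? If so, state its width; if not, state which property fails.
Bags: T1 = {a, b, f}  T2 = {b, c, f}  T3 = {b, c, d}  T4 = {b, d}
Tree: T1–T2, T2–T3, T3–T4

A tree decomposition must satisfy three properties: every vertex lies in some bag; for every edge, both endpoints lie together in some bag; and for every vertex, the bags containing it form a connected subtree. Here vertex e appears in no bag, so the decomposition is invalid.

No — vertex e appears in no bag.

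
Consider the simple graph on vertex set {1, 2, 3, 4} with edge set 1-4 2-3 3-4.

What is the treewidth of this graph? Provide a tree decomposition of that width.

Each bag holds 2 vertices, so the decomposition has width 1, which upper-bounds the treewidth. Any graph with an edge has treewidth ≥ 1, and G has the edge 1–4. The upper and lower bounds meet at 1, so that is the treewidth.

Treewidth 1.
One such decomposition:
Bags: B1 = {1, 4}  B2 = {3, 4}  B3 = {2, 3}
Tree: B1–B2, B2–B3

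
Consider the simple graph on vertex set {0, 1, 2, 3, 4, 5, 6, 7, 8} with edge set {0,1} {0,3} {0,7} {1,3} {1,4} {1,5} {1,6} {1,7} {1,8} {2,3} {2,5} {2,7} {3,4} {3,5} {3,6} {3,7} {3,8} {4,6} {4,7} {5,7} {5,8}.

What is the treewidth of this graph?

3

A width-3 tree decomposition is:
Bags: B1 = {1, 3, 4, 7}  B2 = {1, 3, 5, 7}  B3 = {1, 3, 5, 8}  B4 = {0, 1, 3, 7}  B5 = {2, 3, 5, 7}  B6 = {1, 3, 4, 6}
Tree: B1–B2, B2–B3, B1–B4, B2–B5, B1–B6
The largest bag has 4 vertices, giving width 3; this decomposition certifies tw(G) ≤ 3. For the lower bound, the 4 vertices {1, 3, 5, 8} are pairwise adjacent, and any tree decomposition puts a clique entirely inside one bag — forcing width ≥ 3. Therefore the treewidth is 3.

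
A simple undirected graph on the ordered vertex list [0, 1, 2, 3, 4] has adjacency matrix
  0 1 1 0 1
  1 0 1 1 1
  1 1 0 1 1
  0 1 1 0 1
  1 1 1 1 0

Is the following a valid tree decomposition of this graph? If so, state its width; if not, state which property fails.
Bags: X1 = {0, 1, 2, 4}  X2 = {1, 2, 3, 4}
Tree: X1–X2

Every vertex of G appears in some bag (union = {0, 1, 2, 3, 4}); every edge is covered by a bag; and for each vertex v the set of bags containing v is connected in the bag tree. The decomposition is therefore valid. The largest bag has 4 vertices, so the width is 3.

Yes; width 3.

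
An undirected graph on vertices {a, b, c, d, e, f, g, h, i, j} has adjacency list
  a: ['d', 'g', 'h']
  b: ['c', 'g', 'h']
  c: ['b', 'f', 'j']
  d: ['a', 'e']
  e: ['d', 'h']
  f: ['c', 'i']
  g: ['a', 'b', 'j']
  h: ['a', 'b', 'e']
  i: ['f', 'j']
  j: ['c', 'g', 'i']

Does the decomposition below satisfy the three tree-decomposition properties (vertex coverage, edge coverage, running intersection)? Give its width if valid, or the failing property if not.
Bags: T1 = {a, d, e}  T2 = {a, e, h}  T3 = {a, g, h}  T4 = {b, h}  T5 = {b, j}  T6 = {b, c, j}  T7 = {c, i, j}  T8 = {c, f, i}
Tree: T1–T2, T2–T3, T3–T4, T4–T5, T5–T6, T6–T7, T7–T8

A tree decomposition must satisfy three properties: every vertex lies in some bag; for every edge, both endpoints lie together in some bag; and for every vertex, the bags containing it form a connected subtree. Here edge (g,b) lies in no bag, so the decomposition is invalid.

No — edge (g,b) lies in no bag.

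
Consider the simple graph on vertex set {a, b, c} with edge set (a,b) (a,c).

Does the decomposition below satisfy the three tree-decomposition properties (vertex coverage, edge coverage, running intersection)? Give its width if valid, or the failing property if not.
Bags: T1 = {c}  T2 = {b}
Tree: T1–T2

A tree decomposition must satisfy three properties: every vertex lies in some bag; for every edge, both endpoints lie together in some bag; and for every vertex, the bags containing it form a connected subtree. Here vertex a appears in no bag, so the decomposition is invalid.

No — vertex a appears in no bag.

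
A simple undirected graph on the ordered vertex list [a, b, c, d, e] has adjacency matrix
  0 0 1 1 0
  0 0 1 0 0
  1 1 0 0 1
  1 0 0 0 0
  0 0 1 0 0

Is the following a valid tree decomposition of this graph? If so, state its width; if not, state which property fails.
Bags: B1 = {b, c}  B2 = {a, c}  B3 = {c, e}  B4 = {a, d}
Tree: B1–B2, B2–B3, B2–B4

Yes; width 1.

Every vertex of G appears in some bag (union = {a, b, c, d, e}); every edge is covered by a bag; and for each vertex v the set of bags containing v is connected in the bag tree. The decomposition is therefore valid. The largest bag has 2 vertices, so the width is 1.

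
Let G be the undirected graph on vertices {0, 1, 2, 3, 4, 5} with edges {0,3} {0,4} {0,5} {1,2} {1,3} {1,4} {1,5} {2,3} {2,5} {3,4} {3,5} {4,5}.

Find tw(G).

3

A width-3 tree decomposition is:
Bags: B1 = {1, 2, 3, 5}  B2 = {1, 3, 4, 5}  B3 = {0, 3, 4, 5}
Tree: B1–B2, B2–B3
Every bag has size at most 4, so the width is 4 − 1 = 3 and tw(G) ≤ 3. For the lower bound, the 4 vertices {0, 3, 4, 5} are pairwise adjacent, and any tree decomposition puts a clique entirely inside one bag — forcing width ≥ 3. Hence tw(G) = 3 exactly.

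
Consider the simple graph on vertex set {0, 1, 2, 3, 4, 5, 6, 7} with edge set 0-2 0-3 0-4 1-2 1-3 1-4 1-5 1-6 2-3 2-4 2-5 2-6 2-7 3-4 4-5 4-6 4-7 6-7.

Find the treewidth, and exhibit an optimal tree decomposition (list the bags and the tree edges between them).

Every bag has size at most 4, so the width is 4 − 1 = 3 and tw(G) ≤ 3. On the other hand G contains the 4-clique {0, 2, 3, 4}. A clique must lie in a single bag of any decomposition, so no decomposition can have width below 3. Hence tw(G) = 3 exactly.

Treewidth 3.
Bags: B1 = {1, 2, 4, 5}  B2 = {1, 2, 4, 6}  B3 = {1, 2, 3, 4}  B4 = {0, 2, 3, 4}  B5 = {2, 4, 6, 7}
Tree: B1–B2, B1–B3, B3–B4, B2–B5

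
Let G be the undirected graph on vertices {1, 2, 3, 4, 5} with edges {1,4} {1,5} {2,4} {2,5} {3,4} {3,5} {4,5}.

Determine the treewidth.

2

A width-2 tree decomposition is:
Bags: B1 = {2, 4, 5}  B2 = {3, 4, 5}  B3 = {1, 4, 5}
Tree: B1–B2, B2–B3
Every bag has size at most 3, so the width is 3 − 1 = 2 and tw(G) ≤ 2. For the lower bound, the 3 vertices {1, 4, 5} are pairwise adjacent, and any tree decomposition puts a clique entirely inside one bag — forcing width ≥ 2. The upper and lower bounds meet at 2, so that is the treewidth.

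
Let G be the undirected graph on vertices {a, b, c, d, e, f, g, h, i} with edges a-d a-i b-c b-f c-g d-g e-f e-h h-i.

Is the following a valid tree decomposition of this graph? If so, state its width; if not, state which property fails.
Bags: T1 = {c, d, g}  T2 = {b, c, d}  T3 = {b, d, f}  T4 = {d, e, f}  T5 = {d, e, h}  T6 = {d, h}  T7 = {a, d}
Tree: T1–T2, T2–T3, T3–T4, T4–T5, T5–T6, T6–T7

No — vertex i appears in no bag.

A tree decomposition must satisfy three properties: every vertex lies in some bag; for every edge, both endpoints lie together in some bag; and for every vertex, the bags containing it form a connected subtree. Here vertex i appears in no bag, so the decomposition is invalid.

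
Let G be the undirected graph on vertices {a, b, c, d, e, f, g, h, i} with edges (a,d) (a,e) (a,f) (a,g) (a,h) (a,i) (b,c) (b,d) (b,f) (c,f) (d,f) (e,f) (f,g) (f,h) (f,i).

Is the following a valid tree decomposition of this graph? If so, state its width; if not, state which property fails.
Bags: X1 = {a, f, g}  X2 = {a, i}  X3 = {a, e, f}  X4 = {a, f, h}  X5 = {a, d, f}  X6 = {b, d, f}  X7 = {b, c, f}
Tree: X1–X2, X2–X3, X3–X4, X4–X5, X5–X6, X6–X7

A tree decomposition must satisfy three properties: every vertex lies in some bag; for every edge, both endpoints lie together in some bag; and for every vertex, the bags containing it form a connected subtree. Here edge (f,i) lies in no bag, so the decomposition is invalid.

No — edge (f,i) lies in no bag.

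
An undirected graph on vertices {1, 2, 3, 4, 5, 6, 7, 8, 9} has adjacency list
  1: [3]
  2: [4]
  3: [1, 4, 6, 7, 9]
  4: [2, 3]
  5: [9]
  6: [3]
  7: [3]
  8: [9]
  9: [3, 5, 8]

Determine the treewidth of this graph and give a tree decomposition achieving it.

Each bag holds 2 vertices, so the decomposition has width 1, which upper-bounds the treewidth. G has an edge, so its treewidth is at least 1. The upper and lower bounds meet at 1, so that is the treewidth.

Treewidth 1.
One optimal decomposition is:
Bags: B1 = {3, 9}  B2 = {3, 4}  B3 = {1, 3}  B4 = {8, 9}  B5 = {5, 9}  B6 = {3, 6}  B7 = {3, 7}  B8 = {2, 4}
Tree: B1–B2, B1–B3, B1–B4, B1–B5, B3–B6, B6–B7, B2–B8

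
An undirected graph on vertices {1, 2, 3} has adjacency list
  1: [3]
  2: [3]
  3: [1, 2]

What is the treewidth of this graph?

1

A width-1 tree decomposition is:
Bags: B1 = {1, 3}  B2 = {2, 3}
Tree: B1–B2
Each bag holds 2 vertices, so the decomposition has width 1, which upper-bounds the treewidth. G has an edge, so its treewidth is at least 1. Therefore the treewidth is 1.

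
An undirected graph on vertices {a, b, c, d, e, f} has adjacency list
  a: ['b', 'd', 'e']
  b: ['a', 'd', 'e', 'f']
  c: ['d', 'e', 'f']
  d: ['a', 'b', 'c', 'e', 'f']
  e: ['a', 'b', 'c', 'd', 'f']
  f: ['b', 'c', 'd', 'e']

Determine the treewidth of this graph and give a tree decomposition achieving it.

The largest bag has 4 vertices, giving width 3; this decomposition certifies tw(G) ≤ 3. For the lower bound, the 4 vertices {c, d, e, f} are pairwise adjacent, and any tree decomposition puts a clique entirely inside one bag — forcing width ≥ 3. The upper and lower bounds meet at 3, so that is the treewidth.

Treewidth 3.
Bags: B1 = {a, b, d, e}  B2 = {b, d, e, f}  B3 = {c, d, e, f}
Tree: B1–B2, B2–B3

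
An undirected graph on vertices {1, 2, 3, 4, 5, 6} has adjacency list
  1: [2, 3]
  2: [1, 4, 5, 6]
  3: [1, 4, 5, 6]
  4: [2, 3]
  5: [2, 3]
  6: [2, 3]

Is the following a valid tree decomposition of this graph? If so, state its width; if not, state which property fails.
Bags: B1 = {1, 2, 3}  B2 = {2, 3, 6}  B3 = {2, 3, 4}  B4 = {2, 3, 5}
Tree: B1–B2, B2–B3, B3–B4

Yes; width 2.

Every vertex of G appears in some bag (union = {1, 2, 3, 4, 5, 6}); every edge is covered by a bag; and for each vertex v the set of bags containing v is connected in the bag tree. The decomposition is therefore valid. The largest bag has 3 vertices, so the width is 2.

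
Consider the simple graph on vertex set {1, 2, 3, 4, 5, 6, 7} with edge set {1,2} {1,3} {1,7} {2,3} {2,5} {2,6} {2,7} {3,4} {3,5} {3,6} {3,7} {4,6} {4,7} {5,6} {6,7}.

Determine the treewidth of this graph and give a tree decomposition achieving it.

Treewidth 3.
One such decomposition:
Bags: B1 = {2, 3, 6, 7}  B2 = {3, 4, 6, 7}  B3 = {2, 3, 5, 6}  B4 = {1, 2, 3, 7}
Tree: B1–B2, B1–B3, B1–B4

Every bag has size at most 4, so the width is 4 − 1 = 3 and tw(G) ≤ 3. On the other hand G contains the 4-clique {1, 2, 3, 7}. A clique must lie in a single bag of any decomposition, so no decomposition can have width below 3. Therefore the treewidth is 3.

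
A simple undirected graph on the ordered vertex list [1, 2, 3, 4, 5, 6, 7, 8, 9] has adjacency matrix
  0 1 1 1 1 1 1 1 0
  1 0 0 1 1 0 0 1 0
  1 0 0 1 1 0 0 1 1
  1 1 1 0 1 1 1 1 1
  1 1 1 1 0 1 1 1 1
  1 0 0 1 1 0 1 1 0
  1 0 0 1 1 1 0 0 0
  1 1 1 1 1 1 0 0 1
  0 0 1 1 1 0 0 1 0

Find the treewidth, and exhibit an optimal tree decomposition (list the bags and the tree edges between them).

Treewidth 4.
One optimal decomposition is:
Bags: B1 = {1, 4, 5, 6, 8}  B2 = {1, 2, 4, 5, 8}  B3 = {1, 3, 4, 5, 8}  B4 = {1, 4, 5, 6, 7}  B5 = {3, 4, 5, 8, 9}
Tree: B1–B2, B1–B3, B1–B4, B3–B5

Each bag holds 5 vertices, so the decomposition has width 4, which upper-bounds the treewidth. Conversely, {1, 2, 4, 5, 8} is a clique of size 5, and the vertices of any clique must share a bag in every tree decomposition; so some bag has ≥ 5 vertices and tw(G) ≥ 4. Combining the bounds, tw(G) = 4.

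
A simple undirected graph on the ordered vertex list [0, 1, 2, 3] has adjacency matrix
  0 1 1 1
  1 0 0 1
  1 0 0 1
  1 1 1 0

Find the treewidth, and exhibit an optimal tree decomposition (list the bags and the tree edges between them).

Treewidth 2.
One such decomposition:
Bags: B1 = {0, 2, 3}  B2 = {0, 1, 3}
Tree: B1–B2

Each bag holds 3 vertices, so the decomposition has width 2, which upper-bounds the treewidth. Conversely, {0, 1, 3} is a clique of size 3, and the vertices of any clique must share a bag in every tree decomposition; so some bag has ≥ 3 vertices and tw(G) ≥ 2. The upper and lower bounds meet at 2, so that is the treewidth.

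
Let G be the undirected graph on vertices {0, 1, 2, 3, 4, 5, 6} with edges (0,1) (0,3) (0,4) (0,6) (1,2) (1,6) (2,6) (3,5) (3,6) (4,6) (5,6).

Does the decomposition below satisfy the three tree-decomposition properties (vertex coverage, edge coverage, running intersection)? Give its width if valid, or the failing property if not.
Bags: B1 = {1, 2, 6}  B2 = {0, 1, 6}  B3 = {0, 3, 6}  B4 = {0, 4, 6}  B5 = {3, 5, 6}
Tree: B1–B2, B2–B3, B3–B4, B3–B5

Checking the three conditions: (i) the bags cover all of {0, 1, 2, 3, 4, 5, 6}; (ii) for each edge, some bag contains both endpoints; (iii) the bags containing any fixed vertex form a subtree. All hold, so the decomposition is valid with width 3 − 1 = 2.

Yes; width 2.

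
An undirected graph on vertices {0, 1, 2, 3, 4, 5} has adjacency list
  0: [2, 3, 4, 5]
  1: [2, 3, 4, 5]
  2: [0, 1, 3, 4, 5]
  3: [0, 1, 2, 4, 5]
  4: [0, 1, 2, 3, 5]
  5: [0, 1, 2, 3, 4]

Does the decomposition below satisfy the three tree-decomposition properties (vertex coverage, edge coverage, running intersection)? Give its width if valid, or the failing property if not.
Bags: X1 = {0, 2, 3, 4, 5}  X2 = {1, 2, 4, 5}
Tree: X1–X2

A tree decomposition must satisfy three properties: every vertex lies in some bag; for every edge, both endpoints lie together in some bag; and for every vertex, the bags containing it form a connected subtree. Here edge (3,1) lies in no bag, so the decomposition is invalid.

No — edge (3,1) lies in no bag.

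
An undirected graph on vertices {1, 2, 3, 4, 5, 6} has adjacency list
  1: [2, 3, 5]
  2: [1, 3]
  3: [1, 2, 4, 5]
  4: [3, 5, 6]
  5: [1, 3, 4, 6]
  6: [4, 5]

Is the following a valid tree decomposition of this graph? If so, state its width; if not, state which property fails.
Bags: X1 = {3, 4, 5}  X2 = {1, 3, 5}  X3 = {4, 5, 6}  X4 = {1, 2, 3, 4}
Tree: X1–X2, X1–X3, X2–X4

A tree decomposition must satisfy three properties: every vertex lies in some bag; for every edge, both endpoints lie together in some bag; and for every vertex, the bags containing it form a connected subtree. Here bags containing vertex 4 are not connected in the tree, so the decomposition is invalid.

No — bags containing vertex 4 are not connected in the tree.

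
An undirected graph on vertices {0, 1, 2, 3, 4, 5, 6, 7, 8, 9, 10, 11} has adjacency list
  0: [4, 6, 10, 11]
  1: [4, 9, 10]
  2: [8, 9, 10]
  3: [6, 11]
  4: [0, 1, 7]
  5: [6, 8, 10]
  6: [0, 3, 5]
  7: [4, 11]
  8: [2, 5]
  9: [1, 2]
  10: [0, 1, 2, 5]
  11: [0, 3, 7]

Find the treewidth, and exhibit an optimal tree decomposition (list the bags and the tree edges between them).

Each bag holds 4 vertices, so the decomposition has width 3, which upper-bounds the treewidth. For the lower bound: the 4 vertex sets {3,7,11}, {4}, {0}, {1,5,6,10} are disjoint, each induces a connected subgraph, and every pair is joined by at least one edge of G. Contracting each set to a single vertex therefore yields K_{4} as a minor, and since treewidth is minor-monotone, tw(G) ≥ tw(K_{4}) = 3. Combining the bounds, tw(G) = 3.

Treewidth 3.
Bags: B1 = {3, 4, 7, 11}  B2 = {0, 3, 4, 11}  B3 = {0, 3, 4, 6}  B4 = {0, 1, 4, 6}  B5 = {0, 1, 6, 10}  B6 = {1, 5, 6, 10}  B7 = {1, 5, 9, 10}  B8 = {2, 5, 9, 10}  B9 = {2, 5, 8, 9}
Tree: B1–B2, B2–B3, B3–B4, B4–B5, B5–B6, B6–B7, B7–B8, B8–B9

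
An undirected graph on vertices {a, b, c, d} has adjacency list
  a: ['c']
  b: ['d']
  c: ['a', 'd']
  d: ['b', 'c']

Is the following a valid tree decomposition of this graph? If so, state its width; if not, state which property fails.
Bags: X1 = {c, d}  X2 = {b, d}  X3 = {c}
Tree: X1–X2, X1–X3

No — vertex a appears in no bag.

A tree decomposition must satisfy three properties: every vertex lies in some bag; for every edge, both endpoints lie together in some bag; and for every vertex, the bags containing it form a connected subtree. Here vertex a appears in no bag, so the decomposition is invalid.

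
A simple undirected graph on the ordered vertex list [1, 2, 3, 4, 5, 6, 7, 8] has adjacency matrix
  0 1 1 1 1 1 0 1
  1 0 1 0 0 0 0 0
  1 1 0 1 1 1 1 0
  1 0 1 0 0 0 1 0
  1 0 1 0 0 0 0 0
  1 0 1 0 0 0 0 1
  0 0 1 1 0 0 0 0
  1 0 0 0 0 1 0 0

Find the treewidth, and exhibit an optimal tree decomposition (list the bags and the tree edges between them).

Treewidth 2.
One optimal decomposition is:
Bags: B1 = {1, 6, 8}  B2 = {1, 3, 6}  B3 = {1, 2, 3}  B4 = {1, 3, 4}  B5 = {3, 4, 7}  B6 = {1, 3, 5}
Tree: B1–B2, B2–B3, B2–B4, B4–B5, B2–B6

The largest bag has 3 vertices, giving width 2; this decomposition certifies tw(G) ≤ 2. Conversely, {1, 6, 8} is a clique of size 3, and the vertices of any clique must share a bag in every tree decomposition; so some bag has ≥ 3 vertices and tw(G) ≥ 2. Therefore the treewidth is 2.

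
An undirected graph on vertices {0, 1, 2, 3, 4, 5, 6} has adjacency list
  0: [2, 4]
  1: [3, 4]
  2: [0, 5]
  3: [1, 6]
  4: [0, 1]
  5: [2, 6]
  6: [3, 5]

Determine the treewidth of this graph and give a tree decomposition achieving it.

Treewidth 2.
One such decomposition:
Bags: B1 = {0, 2, 4}  B2 = {1, 2, 4}  B3 = {1, 2, 3}  B4 = {2, 3, 6}  B5 = {2, 5, 6}
Tree: B1–B2, B2–B3, B3–B4, B4–B5

Every bag has size at most 3, so the width is 3 − 1 = 2 and tw(G) ≤ 2. Since 2–0–4–1–3–6–5–2 is a cycle in G, G is not acyclic. Forests are exactly the graphs of treewidth ≤ 1, so tw(G) ≥ 2. The upper and lower bounds meet at 2, so that is the treewidth.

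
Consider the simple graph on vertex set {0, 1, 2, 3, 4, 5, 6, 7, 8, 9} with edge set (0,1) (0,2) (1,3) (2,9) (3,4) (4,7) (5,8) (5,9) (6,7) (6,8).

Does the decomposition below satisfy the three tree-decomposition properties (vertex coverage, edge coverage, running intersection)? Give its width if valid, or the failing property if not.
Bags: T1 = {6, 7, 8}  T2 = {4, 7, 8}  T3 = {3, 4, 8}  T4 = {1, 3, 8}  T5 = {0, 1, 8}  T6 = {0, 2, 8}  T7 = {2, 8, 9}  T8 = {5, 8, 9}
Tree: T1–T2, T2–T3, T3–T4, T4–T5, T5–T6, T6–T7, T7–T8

Yes; width 2.

Vertex coverage: the bags together contain {0, 1, 2, 3, 4, 5, 6, 7, 8, 9}, the full vertex set. Edge coverage: each edge of G has both endpoints in at least one bag. Running intersection: for every vertex, the bags containing it form a connected subtree. All three properties hold, so this is a valid tree decomposition of width max|bag| − 1 = 2, and hence tw(G) ≤ 2.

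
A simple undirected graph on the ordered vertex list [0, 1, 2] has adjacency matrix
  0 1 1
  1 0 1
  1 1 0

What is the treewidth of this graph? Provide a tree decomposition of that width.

Treewidth 2.
One optimal decomposition is:
Bags: B1 = {0, 1, 2}
Tree: (single bag)

A single bag containing all 3 vertices is trivially a valid decomposition of width 2. Conversely, {0, 1, 2} is a clique of size 3, and the vertices of any clique must share a bag in every tree decomposition; so some bag has ≥ 3 vertices and tw(G) ≥ 2. Hence tw(G) = 2 exactly.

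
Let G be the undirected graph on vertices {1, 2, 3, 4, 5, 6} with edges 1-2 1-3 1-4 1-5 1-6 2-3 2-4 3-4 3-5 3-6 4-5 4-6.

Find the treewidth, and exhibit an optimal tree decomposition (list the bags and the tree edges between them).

Treewidth 3.
Bags: B1 = {1, 3, 4, 5}  B2 = {1, 3, 4, 6}  B3 = {1, 2, 3, 4}
Tree: B1–B2, B2–B3

Every bag has size at most 4, so the width is 4 − 1 = 3 and tw(G) ≤ 3. Conversely, {1, 2, 3, 4} is a clique of size 4, and the vertices of any clique must share a bag in every tree decomposition; so some bag has ≥ 4 vertices and tw(G) ≥ 3. Hence tw(G) = 3 exactly.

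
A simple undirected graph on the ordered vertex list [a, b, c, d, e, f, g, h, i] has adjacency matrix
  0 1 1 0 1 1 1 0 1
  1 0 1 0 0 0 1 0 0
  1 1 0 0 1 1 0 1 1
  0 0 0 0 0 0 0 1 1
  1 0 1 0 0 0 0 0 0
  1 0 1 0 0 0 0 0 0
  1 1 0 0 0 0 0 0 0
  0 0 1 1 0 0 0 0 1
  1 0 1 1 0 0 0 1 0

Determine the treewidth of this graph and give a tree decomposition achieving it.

Treewidth 2.
Bags: B1 = {a, b, c}  B2 = {a, c, i}  B3 = {c, h, i}  B4 = {a, c, f}  B5 = {a, b, g}  B6 = {a, c, e}  B7 = {d, h, i}
Tree: B1–B2, B2–B3, B2–B4, B1–B5, B4–B6, B3–B7

The largest bag has 3 vertices, giving width 2; this decomposition certifies tw(G) ≤ 2. On the other hand G contains the 3-clique {d, h, i}. A clique must lie in a single bag of any decomposition, so no decomposition can have width below 2. Therefore the treewidth is 2.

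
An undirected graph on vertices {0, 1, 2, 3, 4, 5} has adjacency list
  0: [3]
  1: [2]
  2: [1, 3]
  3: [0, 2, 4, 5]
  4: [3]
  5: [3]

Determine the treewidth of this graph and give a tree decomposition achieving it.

Treewidth 1.
One optimal decomposition is:
Bags: B1 = {2, 3}  B2 = {3, 5}  B3 = {0, 3}  B4 = {3, 4}  B5 = {1, 2}
Tree: B1–B2, B2–B3, B2–B4, B1–B5

Each bag holds 2 vertices, so the decomposition has width 1, which upper-bounds the treewidth. G has an edge, so its treewidth is at least 1. Hence tw(G) = 1 exactly.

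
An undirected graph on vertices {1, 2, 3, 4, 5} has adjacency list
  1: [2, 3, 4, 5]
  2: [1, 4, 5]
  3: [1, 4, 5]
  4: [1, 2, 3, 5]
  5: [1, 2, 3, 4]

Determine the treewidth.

3

A width-3 tree decomposition is:
Bags: B1 = {1, 3, 4, 5}  B2 = {1, 2, 4, 5}
Tree: B1–B2
Every bag has size at most 4, so the width is 4 − 1 = 3 and tw(G) ≤ 3. For the lower bound, the 4 vertices {1, 2, 4, 5} are pairwise adjacent, and any tree decomposition puts a clique entirely inside one bag — forcing width ≥ 3. Therefore the treewidth is 3.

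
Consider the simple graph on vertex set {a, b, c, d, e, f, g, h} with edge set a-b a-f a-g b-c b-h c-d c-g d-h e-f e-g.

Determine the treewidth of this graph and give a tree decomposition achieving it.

Treewidth 2.
Bags: B1 = {e, f, g}  B2 = {a, f, g}  B3 = {a, c, g}  B4 = {a, b, c}  B5 = {b, c, d}  B6 = {b, d, h}
Tree: B1–B2, B2–B3, B3–B4, B4–B5, B5–B6

Each bag holds 3 vertices, so the decomposition has width 2, which upper-bounds the treewidth. The edges e–f–a–g–e form a cycle, so G is not a tree and its treewidth is at least 2. Therefore the treewidth is 2.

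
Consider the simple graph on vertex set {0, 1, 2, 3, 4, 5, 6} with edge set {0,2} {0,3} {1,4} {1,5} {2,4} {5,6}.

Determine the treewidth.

1

A width-1 tree decomposition is:
Bags: B1 = {5, 6}  B2 = {1, 5}  B3 = {1, 4}  B4 = {2, 4}  B5 = {0, 2}  B6 = {0, 3}
Tree: B1–B2, B2–B3, B3–B4, B4–B5, B5–B6
The largest bag has 2 vertices, giving width 1; this decomposition certifies tw(G) ≤ 1. Any graph with an edge has treewidth ≥ 1, and G has the edge 6–5. The upper and lower bounds meet at 1, so that is the treewidth.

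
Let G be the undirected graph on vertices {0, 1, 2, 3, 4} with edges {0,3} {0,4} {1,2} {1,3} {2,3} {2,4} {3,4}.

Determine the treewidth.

A width-2 tree decomposition is:
Bags: B1 = {2, 3, 4}  B2 = {0, 3, 4}  B3 = {1, 2, 3}
Tree: B1–B2, B1–B3
Every bag has size at most 3, so the width is 3 − 1 = 2 and tw(G) ≤ 2. For the lower bound, the 3 vertices {0, 3, 4} are pairwise adjacent, and any tree decomposition puts a clique entirely inside one bag — forcing width ≥ 2. Combining the bounds, tw(G) = 2.

2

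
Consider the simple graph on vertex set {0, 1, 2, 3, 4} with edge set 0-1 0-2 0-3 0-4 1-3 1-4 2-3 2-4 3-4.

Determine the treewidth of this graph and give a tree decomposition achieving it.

Each bag holds 4 vertices, so the decomposition has width 3, which upper-bounds the treewidth. Conversely, {0, 1, 3, 4} is a clique of size 4, and the vertices of any clique must share a bag in every tree decomposition; so some bag has ≥ 4 vertices and tw(G) ≥ 3. Therefore the treewidth is 3.

Treewidth 3.
One such decomposition:
Bags: B1 = {0, 2, 3, 4}  B2 = {0, 1, 3, 4}
Tree: B1–B2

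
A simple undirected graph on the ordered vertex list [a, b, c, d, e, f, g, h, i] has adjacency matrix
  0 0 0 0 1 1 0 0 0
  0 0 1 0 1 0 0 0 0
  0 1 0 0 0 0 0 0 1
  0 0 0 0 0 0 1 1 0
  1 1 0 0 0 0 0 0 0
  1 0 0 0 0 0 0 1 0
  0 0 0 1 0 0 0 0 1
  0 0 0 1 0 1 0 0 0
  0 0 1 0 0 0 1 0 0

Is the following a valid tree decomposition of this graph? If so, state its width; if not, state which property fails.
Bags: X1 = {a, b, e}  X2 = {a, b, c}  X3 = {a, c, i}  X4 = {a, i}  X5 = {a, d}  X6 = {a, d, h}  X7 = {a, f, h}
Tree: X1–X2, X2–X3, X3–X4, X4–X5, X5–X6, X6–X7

No — vertex g appears in no bag.

A tree decomposition must satisfy three properties: every vertex lies in some bag; for every edge, both endpoints lie together in some bag; and for every vertex, the bags containing it form a connected subtree. Here vertex g appears in no bag, so the decomposition is invalid.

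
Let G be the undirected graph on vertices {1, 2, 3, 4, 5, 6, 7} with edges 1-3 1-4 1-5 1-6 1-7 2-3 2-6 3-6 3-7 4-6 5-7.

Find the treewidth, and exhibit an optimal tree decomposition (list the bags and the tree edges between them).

Each bag holds 3 vertices, so the decomposition has width 2, which upper-bounds the treewidth. Conversely, {1, 3, 6} is a clique of size 3, and the vertices of any clique must share a bag in every tree decomposition; so some bag has ≥ 3 vertices and tw(G) ≥ 2. Hence tw(G) = 2 exactly.

Treewidth 2.
Bags: B1 = {1, 3, 7}  B2 = {1, 3, 6}  B3 = {1, 5, 7}  B4 = {1, 4, 6}  B5 = {2, 3, 6}
Tree: B1–B2, B1–B3, B2–B4, B2–B5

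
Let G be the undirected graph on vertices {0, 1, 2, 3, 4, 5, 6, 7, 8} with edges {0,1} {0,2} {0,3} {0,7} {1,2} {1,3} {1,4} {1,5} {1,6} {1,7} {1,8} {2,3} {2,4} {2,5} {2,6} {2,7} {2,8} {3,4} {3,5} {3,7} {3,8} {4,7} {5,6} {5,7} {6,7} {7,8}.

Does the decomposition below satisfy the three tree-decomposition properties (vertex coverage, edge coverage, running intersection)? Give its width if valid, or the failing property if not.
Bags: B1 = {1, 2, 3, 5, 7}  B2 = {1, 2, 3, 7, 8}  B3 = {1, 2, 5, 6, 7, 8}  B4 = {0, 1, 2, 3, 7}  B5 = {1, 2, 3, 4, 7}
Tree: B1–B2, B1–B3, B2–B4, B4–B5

No — bags containing vertex 8 are not connected in the tree.

A tree decomposition must satisfy three properties: every vertex lies in some bag; for every edge, both endpoints lie together in some bag; and for every vertex, the bags containing it form a connected subtree. Here bags containing vertex 8 are not connected in the tree, so the decomposition is invalid.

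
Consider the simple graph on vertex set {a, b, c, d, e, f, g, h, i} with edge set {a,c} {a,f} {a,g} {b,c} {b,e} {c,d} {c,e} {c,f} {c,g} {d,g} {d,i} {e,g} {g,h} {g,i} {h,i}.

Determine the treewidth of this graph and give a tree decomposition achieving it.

Each bag holds 3 vertices, so the decomposition has width 2, which upper-bounds the treewidth. For the lower bound, the 3 vertices {g, h, i} are pairwise adjacent, and any tree decomposition puts a clique entirely inside one bag — forcing width ≥ 2. Combining the bounds, tw(G) = 2.

Treewidth 2.
One such decomposition:
Bags: B1 = {c, d, g}  B2 = {d, g, i}  B3 = {c, e, g}  B4 = {g, h, i}  B5 = {b, c, e}  B6 = {a, c, g}  B7 = {a, c, f}
Tree: B1–B2, B1–B3, B2–B4, B3–B5, B3–B6, B6–B7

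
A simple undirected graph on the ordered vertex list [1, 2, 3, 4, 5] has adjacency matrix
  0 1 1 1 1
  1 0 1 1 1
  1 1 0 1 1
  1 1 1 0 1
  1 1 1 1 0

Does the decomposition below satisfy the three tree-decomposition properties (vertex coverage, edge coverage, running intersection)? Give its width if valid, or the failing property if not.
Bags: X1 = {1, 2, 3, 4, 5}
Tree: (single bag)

Yes; width 4.

Checking the three conditions: (i) the bags cover all of {1, 2, 3, 4, 5}; (ii) for each edge, some bag contains both endpoints; (iii) the bags containing any fixed vertex form a subtree. All hold, so the decomposition is valid with width 5 − 1 = 4.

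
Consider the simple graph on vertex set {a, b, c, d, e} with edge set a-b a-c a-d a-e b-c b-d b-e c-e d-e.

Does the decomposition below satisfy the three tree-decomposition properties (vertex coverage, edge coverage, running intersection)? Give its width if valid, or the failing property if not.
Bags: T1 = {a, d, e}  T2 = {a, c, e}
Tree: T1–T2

No — vertex b appears in no bag.

A tree decomposition must satisfy three properties: every vertex lies in some bag; for every edge, both endpoints lie together in some bag; and for every vertex, the bags containing it form a connected subtree. Here vertex b appears in no bag, so the decomposition is invalid.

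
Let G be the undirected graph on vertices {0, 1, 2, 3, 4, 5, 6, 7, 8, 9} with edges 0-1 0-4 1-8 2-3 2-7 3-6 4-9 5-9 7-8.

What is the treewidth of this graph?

A width-1 tree decomposition is:
Bags: B1 = {5, 9}  B2 = {4, 9}  B3 = {0, 4}  B4 = {0, 1}  B5 = {1, 8}  B6 = {7, 8}  B7 = {2, 7}  B8 = {2, 3}  B9 = {3, 6}
Tree: B1–B2, B2–B3, B3–B4, B4–B5, B5–B6, B6–B7, B7–B8, B8–B9
Every bag has size at most 2, so the width is 2 − 1 = 1 and tw(G) ≤ 1. Since G has at least one edge (e.g. 5–9), it is not an edgeless graph, so tw(G) ≥ 1. Combining the bounds, tw(G) = 1.

1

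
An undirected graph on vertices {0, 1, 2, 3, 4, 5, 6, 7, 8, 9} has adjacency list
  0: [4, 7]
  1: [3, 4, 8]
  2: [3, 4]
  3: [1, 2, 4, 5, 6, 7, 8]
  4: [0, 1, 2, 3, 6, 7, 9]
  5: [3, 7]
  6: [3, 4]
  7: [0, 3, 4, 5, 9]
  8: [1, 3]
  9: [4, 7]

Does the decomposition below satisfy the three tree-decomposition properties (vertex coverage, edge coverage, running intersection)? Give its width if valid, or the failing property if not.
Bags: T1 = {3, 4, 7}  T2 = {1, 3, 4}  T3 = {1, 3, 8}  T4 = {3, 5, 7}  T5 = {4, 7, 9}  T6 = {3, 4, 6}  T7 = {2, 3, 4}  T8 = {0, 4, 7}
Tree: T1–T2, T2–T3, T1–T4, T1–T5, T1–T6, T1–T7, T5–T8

Every vertex of G appears in some bag (union = {0, 1, 2, 3, 4, 5, 6, 7, 8, 9}); every edge is covered by a bag; and for each vertex v the set of bags containing v is connected in the bag tree. The decomposition is therefore valid. The largest bag has 3 vertices, so the width is 2.

Yes; width 2.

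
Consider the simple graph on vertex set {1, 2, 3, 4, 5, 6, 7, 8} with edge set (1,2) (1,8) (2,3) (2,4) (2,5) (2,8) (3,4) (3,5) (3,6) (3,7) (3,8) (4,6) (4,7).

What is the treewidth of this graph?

A width-2 tree decomposition is:
Bags: B1 = {2, 3, 8}  B2 = {1, 2, 8}  B3 = {2, 3, 4}  B4 = {2, 3, 5}  B5 = {3, 4, 6}  B6 = {3, 4, 7}
Tree: B1–B2, B1–B3, B1–B4, B3–B5, B5–B6
The largest bag has 3 vertices, giving width 2; this decomposition certifies tw(G) ≤ 2. Conversely, {1, 2, 8} is a clique of size 3, and the vertices of any clique must share a bag in every tree decomposition; so some bag has ≥ 3 vertices and tw(G) ≥ 2. Therefore the treewidth is 2.

2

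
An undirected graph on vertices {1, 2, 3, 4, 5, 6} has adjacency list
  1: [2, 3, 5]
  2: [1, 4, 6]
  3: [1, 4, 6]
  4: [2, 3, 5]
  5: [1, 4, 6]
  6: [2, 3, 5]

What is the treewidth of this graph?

3

A width-3 tree decomposition is:
Bags: B1 = {2, 3, 5, 6}  B2 = {1, 2, 3, 5}  B3 = {2, 3, 4, 5}
Tree: B1–B2, B2–B3
Each bag holds 4 vertices, so the decomposition has width 3, which upper-bounds the treewidth. For the lower bound: the 4 vertex sets {5,6}, {1,3}, {2}, {4} are disjoint, each induces a connected subgraph, and every pair is joined by at least one edge of G. Contracting each set to a single vertex therefore yields K_{4} as a minor, and since treewidth is minor-monotone, tw(G) ≥ tw(K_{4}) = 3. The upper and lower bounds meet at 3, so that is the treewidth.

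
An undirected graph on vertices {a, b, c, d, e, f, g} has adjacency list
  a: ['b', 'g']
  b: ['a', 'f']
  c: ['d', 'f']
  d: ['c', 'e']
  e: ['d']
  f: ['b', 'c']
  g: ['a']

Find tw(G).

A width-1 tree decomposition is:
Bags: B1 = {a, g}  B2 = {a, b}  B3 = {b, f}  B4 = {c, f}  B5 = {c, d}  B6 = {d, e}
Tree: B1–B2, B2–B3, B3–B4, B4–B5, B5–B6
Every bag has size at most 2, so the width is 2 − 1 = 1 and tw(G) ≤ 1. Since G has at least one edge (e.g. g–a), it is not an edgeless graph, so tw(G) ≥ 1. Therefore the treewidth is 1.

1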